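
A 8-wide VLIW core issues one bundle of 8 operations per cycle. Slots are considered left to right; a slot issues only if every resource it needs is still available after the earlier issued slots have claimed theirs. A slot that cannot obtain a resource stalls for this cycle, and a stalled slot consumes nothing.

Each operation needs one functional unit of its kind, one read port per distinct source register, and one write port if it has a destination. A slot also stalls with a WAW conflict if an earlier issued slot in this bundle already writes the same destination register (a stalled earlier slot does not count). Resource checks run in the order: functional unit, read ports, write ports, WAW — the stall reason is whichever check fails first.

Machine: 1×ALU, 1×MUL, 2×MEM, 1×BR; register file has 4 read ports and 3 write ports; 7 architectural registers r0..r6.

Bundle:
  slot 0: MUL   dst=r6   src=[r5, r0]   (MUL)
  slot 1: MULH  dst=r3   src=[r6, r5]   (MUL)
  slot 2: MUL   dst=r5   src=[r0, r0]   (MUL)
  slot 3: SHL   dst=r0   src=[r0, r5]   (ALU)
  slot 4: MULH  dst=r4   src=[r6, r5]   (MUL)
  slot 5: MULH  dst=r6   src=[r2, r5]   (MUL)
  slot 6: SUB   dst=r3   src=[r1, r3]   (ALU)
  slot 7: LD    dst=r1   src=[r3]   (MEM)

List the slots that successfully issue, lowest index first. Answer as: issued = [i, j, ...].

issued = [0, 3]

#0 MUL src=r5,r0 dispatched  <A:1 Mu:0 Ld:2 B:1 rd:2 wr:2>
#1 MUL src=r6,r5 held:FU  <A:1 Mu:0 Ld:2 B:1 rd:2 wr:2>
#2 MUL src=r0,r0 held:FU  <A:1 Mu:0 Ld:2 B:1 rd:2 wr:2>
#3 ALU src=r0,r5 dispatched  <A:0 Mu:0 Ld:2 B:1 rd:0 wr:1>
#4 MUL src=r6,r5 held:FU  <A:0 Mu:0 Ld:2 B:1 rd:0 wr:1>
#5 MUL src=r2,r5 held:FU  <A:0 Mu:0 Ld:2 B:1 rd:0 wr:1>
#6 ALU src=r1,r3 held:FU  <A:0 Mu:0 Ld:2 B:1 rd:0 wr:1>
#7 MEM src=r3 held:RD_PORT  <A:0 Mu:0 Ld:2 B:1 rd:0 wr:1>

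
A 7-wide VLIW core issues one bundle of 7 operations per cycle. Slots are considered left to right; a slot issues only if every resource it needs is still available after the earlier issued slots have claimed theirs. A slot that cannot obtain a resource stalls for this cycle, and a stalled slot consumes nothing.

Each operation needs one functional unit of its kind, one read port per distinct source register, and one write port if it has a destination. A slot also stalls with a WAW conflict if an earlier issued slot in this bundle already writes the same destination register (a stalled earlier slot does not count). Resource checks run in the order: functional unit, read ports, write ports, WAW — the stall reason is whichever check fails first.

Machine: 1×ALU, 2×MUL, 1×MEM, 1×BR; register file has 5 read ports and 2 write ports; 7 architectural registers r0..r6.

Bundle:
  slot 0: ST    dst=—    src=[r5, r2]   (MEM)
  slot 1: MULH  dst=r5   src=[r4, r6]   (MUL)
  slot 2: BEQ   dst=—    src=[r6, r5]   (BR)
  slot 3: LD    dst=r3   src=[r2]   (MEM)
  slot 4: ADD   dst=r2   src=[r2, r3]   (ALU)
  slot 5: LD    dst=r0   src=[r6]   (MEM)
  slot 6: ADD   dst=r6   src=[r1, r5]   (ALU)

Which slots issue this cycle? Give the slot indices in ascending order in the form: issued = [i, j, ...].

issued = [0, 1]

#0 MEM src=r5,r2 dispatched  <A:1 Mu:2 Ld:0 B:1 rd:3 wr:2>
#1 MUL src=r4,r6 dispatched  <A:1 Mu:1 Ld:0 B:1 rd:1 wr:1>
#2 BR src=r6,r5 held:RD_PORT  <A:1 Mu:1 Ld:0 B:1 rd:1 wr:1>
#3 MEM src=r2 held:FU  <A:1 Mu:1 Ld:0 B:1 rd:1 wr:1>
#4 ALU src=r2,r3 held:RD_PORT  <A:1 Mu:1 Ld:0 B:1 rd:1 wr:1>
#5 MEM src=r6 held:FU  <A:1 Mu:1 Ld:0 B:1 rd:1 wr:1>
#6 ALU src=r1,r5 held:RD_PORT  <A:1 Mu:1 Ld:0 B:1 rd:1 wr:1>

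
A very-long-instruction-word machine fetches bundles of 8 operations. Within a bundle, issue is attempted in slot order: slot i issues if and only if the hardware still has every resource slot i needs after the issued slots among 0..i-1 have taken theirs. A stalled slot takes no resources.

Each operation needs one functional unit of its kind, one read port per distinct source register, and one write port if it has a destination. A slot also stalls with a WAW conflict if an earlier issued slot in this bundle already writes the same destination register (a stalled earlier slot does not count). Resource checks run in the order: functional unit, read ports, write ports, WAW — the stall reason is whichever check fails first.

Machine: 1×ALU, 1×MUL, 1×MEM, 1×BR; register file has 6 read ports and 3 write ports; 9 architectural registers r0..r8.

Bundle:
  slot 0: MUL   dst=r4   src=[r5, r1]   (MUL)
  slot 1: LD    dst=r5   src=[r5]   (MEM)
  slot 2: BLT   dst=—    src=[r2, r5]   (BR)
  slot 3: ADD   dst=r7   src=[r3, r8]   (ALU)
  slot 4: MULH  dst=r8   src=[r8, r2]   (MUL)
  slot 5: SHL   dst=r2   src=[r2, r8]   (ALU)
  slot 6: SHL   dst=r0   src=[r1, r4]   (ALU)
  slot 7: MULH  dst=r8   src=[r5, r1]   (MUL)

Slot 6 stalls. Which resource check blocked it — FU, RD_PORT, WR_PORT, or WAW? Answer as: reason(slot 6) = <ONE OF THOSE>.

(0) want 1×MUL +2rd +1wr — yes → AL1|MU0|ME1|BR1|rd4|wr2
(1) want 1×MEM +1rd +1wr — yes → AL1|MU0|ME0|BR1|rd3|wr1
(2) want 1×BR +2rd +0wr — yes → AL1|MU0|ME0|BR0|rd1|wr1
(3) want 1×ALU +2rd +1wr — RD_PORT → AL1|MU0|ME0|BR0|rd1|wr1
(4) want 1×MUL +2rd +1wr — FU → AL1|MU0|ME0|BR0|rd1|wr1
(5) want 1×ALU +2rd +1wr — RD_PORT → AL1|MU0|ME0|BR0|rd1|wr1
(6) want 1×ALU +2rd +1wr — RD_PORT → AL1|MU0|ME0|BR0|rd1|wr1
(7) want 1×MUL +2rd +1wr — FU → AL1|MU0|ME0|BR0|rd1|wr1

reason(slot 6) = RD_PORT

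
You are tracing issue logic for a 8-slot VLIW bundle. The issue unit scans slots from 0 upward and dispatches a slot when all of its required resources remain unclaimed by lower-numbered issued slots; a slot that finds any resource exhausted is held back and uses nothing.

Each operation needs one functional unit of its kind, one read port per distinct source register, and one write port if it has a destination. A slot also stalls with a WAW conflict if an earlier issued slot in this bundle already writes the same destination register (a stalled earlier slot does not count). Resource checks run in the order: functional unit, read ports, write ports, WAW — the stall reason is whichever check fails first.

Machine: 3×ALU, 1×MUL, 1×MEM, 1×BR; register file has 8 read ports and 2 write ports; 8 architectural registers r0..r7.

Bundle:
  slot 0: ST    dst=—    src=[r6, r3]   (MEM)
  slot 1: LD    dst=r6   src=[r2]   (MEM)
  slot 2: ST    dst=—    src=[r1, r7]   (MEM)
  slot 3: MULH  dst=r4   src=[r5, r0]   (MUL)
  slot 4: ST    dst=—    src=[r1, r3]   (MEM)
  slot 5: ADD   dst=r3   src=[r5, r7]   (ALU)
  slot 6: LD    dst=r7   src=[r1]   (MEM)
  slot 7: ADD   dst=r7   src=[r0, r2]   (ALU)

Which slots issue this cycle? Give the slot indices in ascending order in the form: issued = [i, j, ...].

(0) want 1×MEM +2rd +0wr — yes → AL3|MU1|ME0|BR1|rd6|wr2
(1) want 1×MEM +1rd +1wr — FU → AL3|MU1|ME0|BR1|rd6|wr2
(2) want 1×MEM +2rd +0wr — FU → AL3|MU1|ME0|BR1|rd6|wr2
(3) want 1×MUL +2rd +1wr — yes → AL3|MU0|ME0|BR1|rd4|wr1
(4) want 1×MEM +2rd +0wr — FU → AL3|MU0|ME0|BR1|rd4|wr1
(5) want 1×ALU +2rd +1wr — yes → AL2|MU0|ME0|BR1|rd2|wr0
(6) want 1×MEM +1rd +1wr — FU → AL2|MU0|ME0|BR1|rd2|wr0
(7) want 1×ALU +2rd +1wr — WR_PORT → AL2|MU0|ME0|BR1|rd2|wr0

issued = [0, 3, 5]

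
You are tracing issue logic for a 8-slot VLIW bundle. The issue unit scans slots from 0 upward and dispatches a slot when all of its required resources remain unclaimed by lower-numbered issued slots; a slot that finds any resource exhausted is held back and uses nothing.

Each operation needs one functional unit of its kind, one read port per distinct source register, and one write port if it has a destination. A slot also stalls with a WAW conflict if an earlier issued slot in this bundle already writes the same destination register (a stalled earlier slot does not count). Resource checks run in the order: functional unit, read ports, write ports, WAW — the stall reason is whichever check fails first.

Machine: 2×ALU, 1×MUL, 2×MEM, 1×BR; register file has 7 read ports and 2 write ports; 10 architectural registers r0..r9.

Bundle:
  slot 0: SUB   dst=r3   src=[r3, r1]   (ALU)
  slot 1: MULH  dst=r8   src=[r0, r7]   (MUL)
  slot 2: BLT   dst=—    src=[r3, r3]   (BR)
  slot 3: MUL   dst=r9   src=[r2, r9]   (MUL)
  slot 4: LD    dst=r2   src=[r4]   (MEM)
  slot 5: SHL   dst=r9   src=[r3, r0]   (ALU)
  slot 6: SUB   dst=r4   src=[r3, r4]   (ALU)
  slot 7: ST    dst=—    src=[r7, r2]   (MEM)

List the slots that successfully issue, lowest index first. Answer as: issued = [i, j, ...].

issued = [0, 1, 2, 7]

slot 0 (ALU): ISSUE — free A1,Mu1,Ld2,B1 rp5 wp1
slot 1 (MUL): ISSUE — free A1,Mu0,Ld2,B1 rp3 wp0
slot 2 (BR): ISSUE — free A1,Mu0,Ld2,B0 rp2 wp0
slot 3 (MUL): stall FU — free A1,Mu0,Ld2,B0 rp2 wp0
slot 4 (MEM): stall WR_PORT — free A1,Mu0,Ld2,B0 rp2 wp0
slot 5 (ALU): stall WR_PORT — free A1,Mu0,Ld2,B0 rp2 wp0
slot 6 (ALU): stall WR_PORT — free A1,Mu0,Ld2,B0 rp2 wp0
slot 7 (MEM): ISSUE — free A1,Mu0,Ld1,B0 rp0 wp0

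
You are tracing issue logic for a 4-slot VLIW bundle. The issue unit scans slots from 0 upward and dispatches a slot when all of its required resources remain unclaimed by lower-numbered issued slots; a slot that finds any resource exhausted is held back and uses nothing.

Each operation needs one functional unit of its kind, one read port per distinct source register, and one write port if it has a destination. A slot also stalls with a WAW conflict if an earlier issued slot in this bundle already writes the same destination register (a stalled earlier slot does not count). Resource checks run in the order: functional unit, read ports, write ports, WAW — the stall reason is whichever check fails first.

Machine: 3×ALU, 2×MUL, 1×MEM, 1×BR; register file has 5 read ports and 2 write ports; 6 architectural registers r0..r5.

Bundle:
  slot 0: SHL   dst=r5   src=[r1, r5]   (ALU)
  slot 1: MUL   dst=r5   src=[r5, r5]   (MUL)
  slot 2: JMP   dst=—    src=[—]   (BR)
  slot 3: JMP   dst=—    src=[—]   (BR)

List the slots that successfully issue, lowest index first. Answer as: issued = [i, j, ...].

(0) want 1×ALU +2rd +1wr — yes → AL2|MU2|ME1|BR1|rd3|wr1
(1) want 1×MUL +1rd +1wr — WAW → AL2|MU2|ME1|BR1|rd3|wr1
(2) want 1×BR +0rd +0wr — yes → AL2|MU2|ME1|BR0|rd3|wr1
(3) want 1×BR +0rd +0wr — FU → AL2|MU2|ME1|BR0|rd3|wr1

issued = [0, 2]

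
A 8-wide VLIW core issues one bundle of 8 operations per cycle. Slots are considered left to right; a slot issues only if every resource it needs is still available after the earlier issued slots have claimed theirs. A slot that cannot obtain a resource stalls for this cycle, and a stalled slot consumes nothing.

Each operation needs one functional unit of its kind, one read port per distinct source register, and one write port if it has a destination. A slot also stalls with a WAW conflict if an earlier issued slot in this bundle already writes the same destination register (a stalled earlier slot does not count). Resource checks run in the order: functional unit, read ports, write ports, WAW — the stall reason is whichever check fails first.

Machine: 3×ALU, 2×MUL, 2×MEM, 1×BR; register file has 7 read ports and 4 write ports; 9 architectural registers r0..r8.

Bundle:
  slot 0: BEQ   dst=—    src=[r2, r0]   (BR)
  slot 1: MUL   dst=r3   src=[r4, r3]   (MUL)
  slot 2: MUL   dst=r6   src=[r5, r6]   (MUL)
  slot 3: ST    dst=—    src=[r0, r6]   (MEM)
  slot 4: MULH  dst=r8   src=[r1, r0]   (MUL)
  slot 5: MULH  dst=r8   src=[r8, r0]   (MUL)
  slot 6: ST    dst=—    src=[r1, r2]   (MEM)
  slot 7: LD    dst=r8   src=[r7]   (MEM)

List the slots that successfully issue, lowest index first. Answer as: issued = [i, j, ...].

issued = [0, 1, 2, 7]

(0) want 1×BR +2rd +0wr — yes → AL3|MU2|ME2|BR0|rd5|wr4
(1) want 1×MUL +2rd +1wr — yes → AL3|MU1|ME2|BR0|rd3|wr3
(2) want 1×MUL +2rd +1wr — yes → AL3|MU0|ME2|BR0|rd1|wr2
(3) want 1×MEM +2rd +0wr — RD_PORT → AL3|MU0|ME2|BR0|rd1|wr2
(4) want 1×MUL +2rd +1wr — FU → AL3|MU0|ME2|BR0|rd1|wr2
(5) want 1×MUL +2rd +1wr — FU → AL3|MU0|ME2|BR0|rd1|wr2
(6) want 1×MEM +2rd +0wr — RD_PORT → AL3|MU0|ME2|BR0|rd1|wr2
(7) want 1×MEM +1rd +1wr — yes → AL3|MU0|ME1|BR0|rd0|wr1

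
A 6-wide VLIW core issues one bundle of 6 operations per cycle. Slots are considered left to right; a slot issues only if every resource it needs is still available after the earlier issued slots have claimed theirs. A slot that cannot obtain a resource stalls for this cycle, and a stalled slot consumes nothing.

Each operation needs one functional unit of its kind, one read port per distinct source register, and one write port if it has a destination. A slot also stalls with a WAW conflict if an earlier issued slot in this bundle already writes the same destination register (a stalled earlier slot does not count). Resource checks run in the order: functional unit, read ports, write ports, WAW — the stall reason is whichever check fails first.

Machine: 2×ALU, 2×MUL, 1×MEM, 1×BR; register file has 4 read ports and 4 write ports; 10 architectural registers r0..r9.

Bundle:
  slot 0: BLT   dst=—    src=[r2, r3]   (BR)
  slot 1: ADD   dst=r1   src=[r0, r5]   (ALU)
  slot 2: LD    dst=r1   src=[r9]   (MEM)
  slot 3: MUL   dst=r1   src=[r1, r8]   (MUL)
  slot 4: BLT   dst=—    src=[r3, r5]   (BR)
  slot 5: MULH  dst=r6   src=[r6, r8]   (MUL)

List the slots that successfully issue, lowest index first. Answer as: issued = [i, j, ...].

#0 BR src=r2,r3 dispatched  <A:2 Mu:2 Ld:1 B:0 rd:2 wr:4>
#1 ALU src=r0,r5 dispatched  <A:1 Mu:2 Ld:1 B:0 rd:0 wr:3>
#2 MEM src=r9 held:RD_PORT  <A:1 Mu:2 Ld:1 B:0 rd:0 wr:3>
#3 MUL src=r1,r8 held:RD_PORT  <A:1 Mu:2 Ld:1 B:0 rd:0 wr:3>
#4 BR src=r3,r5 held:FU  <A:1 Mu:2 Ld:1 B:0 rd:0 wr:3>
#5 MUL src=r6,r8 held:RD_PORT  <A:1 Mu:2 Ld:1 B:0 rd:0 wr:3>

issued = [0, 1]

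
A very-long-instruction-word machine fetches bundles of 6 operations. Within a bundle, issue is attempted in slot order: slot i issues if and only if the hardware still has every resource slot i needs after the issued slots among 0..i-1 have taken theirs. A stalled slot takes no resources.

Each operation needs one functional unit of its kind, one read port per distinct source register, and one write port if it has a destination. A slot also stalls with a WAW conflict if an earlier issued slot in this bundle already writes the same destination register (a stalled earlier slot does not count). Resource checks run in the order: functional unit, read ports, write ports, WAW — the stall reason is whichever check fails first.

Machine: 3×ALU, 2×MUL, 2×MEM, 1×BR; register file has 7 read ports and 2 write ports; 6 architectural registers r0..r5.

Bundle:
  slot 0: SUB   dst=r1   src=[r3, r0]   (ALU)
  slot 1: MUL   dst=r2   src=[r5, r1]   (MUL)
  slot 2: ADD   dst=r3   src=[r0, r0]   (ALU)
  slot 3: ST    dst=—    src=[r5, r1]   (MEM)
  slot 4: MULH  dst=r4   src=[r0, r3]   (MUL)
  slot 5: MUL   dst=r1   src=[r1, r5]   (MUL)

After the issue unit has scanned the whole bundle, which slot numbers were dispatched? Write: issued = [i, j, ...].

  0. ALU→r1 ⇒ go  {2A/2Mu/2Ld/1B | 5r 1w}
  1. MUL→r2 ⇒ go  {2A/1Mu/2Ld/1B | 3r 0w}
  2. ALU→r3 ⇒ no(WR_PORT)  {2A/1Mu/2Ld/1B | 3r 0w}
  3. MEM ⇒ go  {2A/1Mu/1Ld/1B | 1r 0w}
  4. MUL→r4 ⇒ no(RD_PORT)  {2A/1Mu/1Ld/1B | 1r 0w}
  5. MUL→r1 ⇒ no(RD_PORT)  {2A/1Mu/1Ld/1B | 1r 0w}

issued = [0, 1, 3]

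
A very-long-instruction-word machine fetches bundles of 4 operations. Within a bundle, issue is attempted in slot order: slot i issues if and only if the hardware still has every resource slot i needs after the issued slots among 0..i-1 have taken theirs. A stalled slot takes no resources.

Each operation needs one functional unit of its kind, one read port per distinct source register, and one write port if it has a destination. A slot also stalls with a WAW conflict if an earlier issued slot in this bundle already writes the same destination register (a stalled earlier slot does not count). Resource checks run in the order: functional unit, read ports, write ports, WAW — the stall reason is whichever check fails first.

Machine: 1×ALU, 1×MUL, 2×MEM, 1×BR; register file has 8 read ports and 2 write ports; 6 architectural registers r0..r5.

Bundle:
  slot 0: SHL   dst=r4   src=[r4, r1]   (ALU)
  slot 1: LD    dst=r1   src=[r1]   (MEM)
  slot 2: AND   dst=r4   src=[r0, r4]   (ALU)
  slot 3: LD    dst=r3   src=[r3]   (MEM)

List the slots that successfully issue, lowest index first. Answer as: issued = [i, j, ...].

issued = [0, 1]

  0. ALU→r4 ⇒ go  {0A/1Mu/2Ld/1B | 6r 1w}
  1. MEM→r1 ⇒ go  {0A/1Mu/1Ld/1B | 5r 0w}
  2. ALU→r4 ⇒ no(FU)  {0A/1Mu/1Ld/1B | 5r 0w}
  3. MEM→r3 ⇒ no(WR_PORT)  {0A/1Mu/1Ld/1B | 5r 0w}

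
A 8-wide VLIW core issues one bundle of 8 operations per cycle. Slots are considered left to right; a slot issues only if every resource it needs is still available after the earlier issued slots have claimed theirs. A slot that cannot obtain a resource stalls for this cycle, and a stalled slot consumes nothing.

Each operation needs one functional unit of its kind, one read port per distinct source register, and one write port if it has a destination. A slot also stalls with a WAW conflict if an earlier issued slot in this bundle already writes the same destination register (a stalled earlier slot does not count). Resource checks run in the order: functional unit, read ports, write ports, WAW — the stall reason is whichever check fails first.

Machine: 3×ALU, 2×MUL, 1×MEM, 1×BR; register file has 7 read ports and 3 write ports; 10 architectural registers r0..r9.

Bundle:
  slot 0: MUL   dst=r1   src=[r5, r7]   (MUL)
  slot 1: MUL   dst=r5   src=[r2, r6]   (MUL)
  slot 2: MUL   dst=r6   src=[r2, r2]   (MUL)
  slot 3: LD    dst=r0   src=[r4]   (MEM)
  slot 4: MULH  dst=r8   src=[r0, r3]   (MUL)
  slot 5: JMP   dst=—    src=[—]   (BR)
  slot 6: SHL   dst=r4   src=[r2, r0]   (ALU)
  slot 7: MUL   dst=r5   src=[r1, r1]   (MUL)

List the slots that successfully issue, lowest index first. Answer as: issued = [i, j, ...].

slot 0 (MUL): ISSUE — free A3,Mu1,Ld1,B1 rp5 wp2
slot 1 (MUL): ISSUE — free A3,Mu0,Ld1,B1 rp3 wp1
slot 2 (MUL): stall FU — free A3,Mu0,Ld1,B1 rp3 wp1
slot 3 (MEM): ISSUE — free A3,Mu0,Ld0,B1 rp2 wp0
slot 4 (MUL): stall FU — free A3,Mu0,Ld0,B1 rp2 wp0
slot 5 (BR): ISSUE — free A3,Mu0,Ld0,B0 rp2 wp0
slot 6 (ALU): stall WR_PORT — free A3,Mu0,Ld0,B0 rp2 wp0
slot 7 (MUL): stall FU — free A3,Mu0,Ld0,B0 rp2 wp0

issued = [0, 1, 3, 5]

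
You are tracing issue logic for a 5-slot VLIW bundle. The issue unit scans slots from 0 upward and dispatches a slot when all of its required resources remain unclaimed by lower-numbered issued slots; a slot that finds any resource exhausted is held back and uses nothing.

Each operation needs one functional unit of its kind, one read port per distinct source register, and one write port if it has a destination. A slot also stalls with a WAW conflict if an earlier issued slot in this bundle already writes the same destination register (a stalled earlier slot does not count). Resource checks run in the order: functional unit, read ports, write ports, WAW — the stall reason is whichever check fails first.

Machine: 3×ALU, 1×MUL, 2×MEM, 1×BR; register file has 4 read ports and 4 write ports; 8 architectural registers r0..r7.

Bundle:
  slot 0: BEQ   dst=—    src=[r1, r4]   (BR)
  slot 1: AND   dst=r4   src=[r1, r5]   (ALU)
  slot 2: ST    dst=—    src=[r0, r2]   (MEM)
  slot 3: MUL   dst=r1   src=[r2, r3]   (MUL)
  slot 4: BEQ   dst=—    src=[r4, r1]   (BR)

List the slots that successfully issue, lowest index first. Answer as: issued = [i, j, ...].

issued = [0, 1]

[0] BR needs rd=2 wr=0: ok; after: ALU=3 MUL=1 MEM=2 BR=0, R=2, W=4
[1] ALU needs rd=2 wr=1: ok; after: ALU=2 MUL=1 MEM=2 BR=0, R=0, W=3
[2] MEM needs rd=2 wr=0: RD_PORT; after: ALU=2 MUL=1 MEM=2 BR=0, R=0, W=3
[3] MUL needs rd=2 wr=1: RD_PORT; after: ALU=2 MUL=1 MEM=2 BR=0, R=0, W=3
[4] BR needs rd=2 wr=0: FU; after: ALU=2 MUL=1 MEM=2 BR=0, R=0, W=3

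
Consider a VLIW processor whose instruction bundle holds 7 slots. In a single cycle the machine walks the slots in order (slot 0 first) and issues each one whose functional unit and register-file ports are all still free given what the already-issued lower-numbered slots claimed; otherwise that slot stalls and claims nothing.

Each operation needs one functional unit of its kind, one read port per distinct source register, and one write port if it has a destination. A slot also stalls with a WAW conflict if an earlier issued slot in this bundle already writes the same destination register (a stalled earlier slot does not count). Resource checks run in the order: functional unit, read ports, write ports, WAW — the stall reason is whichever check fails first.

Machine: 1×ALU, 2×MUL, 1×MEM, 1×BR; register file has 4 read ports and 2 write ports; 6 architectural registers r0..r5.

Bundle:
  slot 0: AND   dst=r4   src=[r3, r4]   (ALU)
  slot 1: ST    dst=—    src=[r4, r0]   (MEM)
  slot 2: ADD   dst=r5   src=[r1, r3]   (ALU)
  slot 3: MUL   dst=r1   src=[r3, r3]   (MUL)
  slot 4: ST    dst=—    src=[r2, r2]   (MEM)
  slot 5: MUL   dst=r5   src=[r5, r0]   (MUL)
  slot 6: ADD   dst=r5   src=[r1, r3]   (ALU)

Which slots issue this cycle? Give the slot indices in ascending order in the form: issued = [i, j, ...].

  0. ALU→r4 ⇒ go  {0A/2Mu/1Ld/1B | 2r 1w}
  1. MEM ⇒ go  {0A/2Mu/0Ld/1B | 0r 1w}
  2. ALU→r5 ⇒ no(FU)  {0A/2Mu/0Ld/1B | 0r 1w}
  3. MUL→r1 ⇒ no(RD_PORT)  {0A/2Mu/0Ld/1B | 0r 1w}
  4. MEM ⇒ no(FU)  {0A/2Mu/0Ld/1B | 0r 1w}
  5. MUL→r5 ⇒ no(RD_PORT)  {0A/2Mu/0Ld/1B | 0r 1w}
  6. ALU→r5 ⇒ no(FU)  {0A/2Mu/0Ld/1B | 0r 1w}

issued = [0, 1]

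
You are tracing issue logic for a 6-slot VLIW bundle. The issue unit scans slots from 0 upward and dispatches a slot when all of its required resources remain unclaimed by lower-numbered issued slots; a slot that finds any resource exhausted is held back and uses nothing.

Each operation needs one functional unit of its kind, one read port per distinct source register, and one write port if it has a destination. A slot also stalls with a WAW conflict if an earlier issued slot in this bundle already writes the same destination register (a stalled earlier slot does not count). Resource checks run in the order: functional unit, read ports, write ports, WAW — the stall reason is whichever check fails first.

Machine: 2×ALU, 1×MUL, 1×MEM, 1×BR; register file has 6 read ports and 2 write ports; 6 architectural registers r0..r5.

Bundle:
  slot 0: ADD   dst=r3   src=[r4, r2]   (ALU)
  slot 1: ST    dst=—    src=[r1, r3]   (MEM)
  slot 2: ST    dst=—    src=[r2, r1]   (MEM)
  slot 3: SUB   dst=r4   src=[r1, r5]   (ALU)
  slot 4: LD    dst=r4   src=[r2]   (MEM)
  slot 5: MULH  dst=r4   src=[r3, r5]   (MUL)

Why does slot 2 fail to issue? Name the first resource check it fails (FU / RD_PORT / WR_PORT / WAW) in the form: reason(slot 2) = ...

reason(slot 2) = FU

  0. ALU→r3 ⇒ go  {1A/1Mu/1Ld/1B | 4r 1w}
  1. MEM ⇒ go  {1A/1Mu/0Ld/1B | 2r 1w}
  2. MEM ⇒ no(FU)  {1A/1Mu/0Ld/1B | 2r 1w}
  3. ALU→r4 ⇒ go  {0A/1Mu/0Ld/1B | 0r 0w}
  4. MEM→r4 ⇒ no(FU)  {0A/1Mu/0Ld/1B | 0r 0w}
  5. MUL→r4 ⇒ no(RD_PORT)  {0A/1Mu/0Ld/1B | 0r 0w}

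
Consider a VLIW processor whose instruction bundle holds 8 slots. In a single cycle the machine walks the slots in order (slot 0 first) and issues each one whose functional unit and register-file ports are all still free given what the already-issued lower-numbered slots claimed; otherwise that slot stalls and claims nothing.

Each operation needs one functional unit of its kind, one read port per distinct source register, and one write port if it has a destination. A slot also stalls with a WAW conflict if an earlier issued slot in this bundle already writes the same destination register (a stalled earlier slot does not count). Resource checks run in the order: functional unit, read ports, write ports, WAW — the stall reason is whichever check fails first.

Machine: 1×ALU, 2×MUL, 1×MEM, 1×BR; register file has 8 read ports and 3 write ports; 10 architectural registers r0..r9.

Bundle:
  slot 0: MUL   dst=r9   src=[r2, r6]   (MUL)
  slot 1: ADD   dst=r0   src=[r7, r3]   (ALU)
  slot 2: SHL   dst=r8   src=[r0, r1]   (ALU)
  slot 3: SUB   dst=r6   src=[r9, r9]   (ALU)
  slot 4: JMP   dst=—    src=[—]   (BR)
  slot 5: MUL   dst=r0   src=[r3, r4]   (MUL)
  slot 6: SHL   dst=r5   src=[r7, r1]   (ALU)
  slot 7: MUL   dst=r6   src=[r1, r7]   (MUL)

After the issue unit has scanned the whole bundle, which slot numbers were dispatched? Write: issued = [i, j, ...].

issued = [0, 1, 4, 7]

#0 MUL src=r2,r6 dispatched  <A:1 Mu:1 Ld:1 B:1 rd:6 wr:2>
#1 ALU src=r7,r3 dispatched  <A:0 Mu:1 Ld:1 B:1 rd:4 wr:1>
#2 ALU src=r0,r1 held:FU  <A:0 Mu:1 Ld:1 B:1 rd:4 wr:1>
#3 ALU src=r9,r9 held:FU  <A:0 Mu:1 Ld:1 B:1 rd:4 wr:1>
#4 BR src=- dispatched  <A:0 Mu:1 Ld:1 B:0 rd:4 wr:1>
#5 MUL src=r3,r4 held:WAW  <A:0 Mu:1 Ld:1 B:0 rd:4 wr:1>
#6 ALU src=r7,r1 held:FU  <A:0 Mu:1 Ld:1 B:0 rd:4 wr:1>
#7 MUL src=r1,r7 dispatched  <A:0 Mu:0 Ld:1 B:0 rd:2 wr:0>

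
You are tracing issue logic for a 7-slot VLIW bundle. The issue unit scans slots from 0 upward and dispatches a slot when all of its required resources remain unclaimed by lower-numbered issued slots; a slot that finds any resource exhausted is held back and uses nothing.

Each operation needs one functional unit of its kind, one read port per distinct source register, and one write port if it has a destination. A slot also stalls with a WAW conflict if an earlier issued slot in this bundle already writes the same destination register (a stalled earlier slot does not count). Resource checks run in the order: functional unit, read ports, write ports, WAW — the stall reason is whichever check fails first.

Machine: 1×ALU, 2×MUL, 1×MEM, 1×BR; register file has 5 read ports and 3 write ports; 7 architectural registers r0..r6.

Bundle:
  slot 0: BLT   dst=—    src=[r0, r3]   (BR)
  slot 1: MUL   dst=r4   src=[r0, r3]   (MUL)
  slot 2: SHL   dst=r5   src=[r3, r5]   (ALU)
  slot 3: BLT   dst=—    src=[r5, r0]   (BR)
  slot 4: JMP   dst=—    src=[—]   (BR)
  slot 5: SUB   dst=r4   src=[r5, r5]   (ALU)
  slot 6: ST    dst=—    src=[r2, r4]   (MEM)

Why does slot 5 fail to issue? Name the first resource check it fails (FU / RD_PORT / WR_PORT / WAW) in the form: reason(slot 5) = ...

slot 0 (BR): ISSUE — free A1,Mu2,Ld1,B0 rp3 wp3
slot 1 (MUL): ISSUE — free A1,Mu1,Ld1,B0 rp1 wp2
slot 2 (ALU): stall RD_PORT — free A1,Mu1,Ld1,B0 rp1 wp2
slot 3 (BR): stall FU — free A1,Mu1,Ld1,B0 rp1 wp2
slot 4 (BR): stall FU — free A1,Mu1,Ld1,B0 rp1 wp2
slot 5 (ALU): stall WAW — free A1,Mu1,Ld1,B0 rp1 wp2
slot 6 (MEM): stall RD_PORT — free A1,Mu1,Ld1,B0 rp1 wp2

reason(slot 5) = WAW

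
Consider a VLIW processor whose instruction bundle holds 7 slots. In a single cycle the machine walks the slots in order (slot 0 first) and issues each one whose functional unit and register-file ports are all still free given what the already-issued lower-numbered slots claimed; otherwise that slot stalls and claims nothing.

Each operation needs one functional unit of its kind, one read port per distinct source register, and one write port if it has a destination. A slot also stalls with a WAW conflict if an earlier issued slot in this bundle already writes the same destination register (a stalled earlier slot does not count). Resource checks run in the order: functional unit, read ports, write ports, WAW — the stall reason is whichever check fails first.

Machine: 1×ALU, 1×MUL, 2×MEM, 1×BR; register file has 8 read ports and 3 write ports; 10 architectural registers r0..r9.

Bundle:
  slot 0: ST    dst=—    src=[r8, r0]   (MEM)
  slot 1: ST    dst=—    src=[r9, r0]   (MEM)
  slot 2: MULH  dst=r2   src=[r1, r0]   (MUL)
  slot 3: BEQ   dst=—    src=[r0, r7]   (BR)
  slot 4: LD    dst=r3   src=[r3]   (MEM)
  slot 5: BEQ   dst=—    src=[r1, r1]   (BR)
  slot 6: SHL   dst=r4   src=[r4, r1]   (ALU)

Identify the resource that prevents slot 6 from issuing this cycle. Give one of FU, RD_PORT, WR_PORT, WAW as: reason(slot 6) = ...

reason(slot 6) = RD_PORT

slot 0 (MEM): ISSUE — free A1,Mu1,Ld1,B1 rp6 wp3
slot 1 (MEM): ISSUE — free A1,Mu1,Ld0,B1 rp4 wp3
slot 2 (MUL): ISSUE — free A1,Mu0,Ld0,B1 rp2 wp2
slot 3 (BR): ISSUE — free A1,Mu0,Ld0,B0 rp0 wp2
slot 4 (MEM): stall FU — free A1,Mu0,Ld0,B0 rp0 wp2
slot 5 (BR): stall FU — free A1,Mu0,Ld0,B0 rp0 wp2
slot 6 (ALU): stall RD_PORT — free A1,Mu0,Ld0,B0 rp0 wp2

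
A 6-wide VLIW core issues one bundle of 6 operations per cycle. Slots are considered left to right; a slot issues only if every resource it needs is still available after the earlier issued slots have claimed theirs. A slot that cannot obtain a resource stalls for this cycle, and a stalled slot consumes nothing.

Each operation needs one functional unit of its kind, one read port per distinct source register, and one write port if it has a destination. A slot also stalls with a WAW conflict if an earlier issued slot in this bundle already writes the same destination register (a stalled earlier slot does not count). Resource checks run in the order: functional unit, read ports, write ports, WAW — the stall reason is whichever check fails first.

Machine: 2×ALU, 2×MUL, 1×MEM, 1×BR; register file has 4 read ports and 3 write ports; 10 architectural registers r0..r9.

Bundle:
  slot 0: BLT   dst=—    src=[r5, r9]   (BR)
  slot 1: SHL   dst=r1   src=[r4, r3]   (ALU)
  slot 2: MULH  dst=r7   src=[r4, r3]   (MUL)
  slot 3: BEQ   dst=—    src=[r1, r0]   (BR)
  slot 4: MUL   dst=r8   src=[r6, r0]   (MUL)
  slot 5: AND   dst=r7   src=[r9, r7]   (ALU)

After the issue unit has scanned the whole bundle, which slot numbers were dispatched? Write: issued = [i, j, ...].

issued = [0, 1]

slot 0 (BR): ISSUE — free A2,Mu2,Ld1,B0 rp2 wp3
slot 1 (ALU): ISSUE — free A1,Mu2,Ld1,B0 rp0 wp2
slot 2 (MUL): stall RD_PORT — free A1,Mu2,Ld1,B0 rp0 wp2
slot 3 (BR): stall FU — free A1,Mu2,Ld1,B0 rp0 wp2
slot 4 (MUL): stall RD_PORT — free A1,Mu2,Ld1,B0 rp0 wp2
slot 5 (ALU): stall RD_PORT — free A1,Mu2,Ld1,B0 rp0 wp2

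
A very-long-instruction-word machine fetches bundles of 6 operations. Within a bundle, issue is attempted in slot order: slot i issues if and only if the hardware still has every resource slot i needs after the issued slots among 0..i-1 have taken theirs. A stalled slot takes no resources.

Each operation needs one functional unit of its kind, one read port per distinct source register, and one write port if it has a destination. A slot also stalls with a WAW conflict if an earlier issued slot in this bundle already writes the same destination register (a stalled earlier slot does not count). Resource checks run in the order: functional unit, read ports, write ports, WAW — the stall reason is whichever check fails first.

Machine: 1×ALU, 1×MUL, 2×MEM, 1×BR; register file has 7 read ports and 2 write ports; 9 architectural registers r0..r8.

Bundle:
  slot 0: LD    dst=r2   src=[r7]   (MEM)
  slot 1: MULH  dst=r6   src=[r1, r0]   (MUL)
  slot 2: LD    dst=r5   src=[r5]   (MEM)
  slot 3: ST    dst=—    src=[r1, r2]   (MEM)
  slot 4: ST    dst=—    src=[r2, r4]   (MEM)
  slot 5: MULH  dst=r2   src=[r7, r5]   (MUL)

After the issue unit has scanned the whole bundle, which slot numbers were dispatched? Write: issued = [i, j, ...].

slot 0 (MEM): ISSUE — free A1,Mu1,Ld1,B1 rp6 wp1
slot 1 (MUL): ISSUE — free A1,Mu0,Ld1,B1 rp4 wp0
slot 2 (MEM): stall WR_PORT — free A1,Mu0,Ld1,B1 rp4 wp0
slot 3 (MEM): ISSUE — free A1,Mu0,Ld0,B1 rp2 wp0
slot 4 (MEM): stall FU — free A1,Mu0,Ld0,B1 rp2 wp0
slot 5 (MUL): stall FU — free A1,Mu0,Ld0,B1 rp2 wp0

issued = [0, 1, 3]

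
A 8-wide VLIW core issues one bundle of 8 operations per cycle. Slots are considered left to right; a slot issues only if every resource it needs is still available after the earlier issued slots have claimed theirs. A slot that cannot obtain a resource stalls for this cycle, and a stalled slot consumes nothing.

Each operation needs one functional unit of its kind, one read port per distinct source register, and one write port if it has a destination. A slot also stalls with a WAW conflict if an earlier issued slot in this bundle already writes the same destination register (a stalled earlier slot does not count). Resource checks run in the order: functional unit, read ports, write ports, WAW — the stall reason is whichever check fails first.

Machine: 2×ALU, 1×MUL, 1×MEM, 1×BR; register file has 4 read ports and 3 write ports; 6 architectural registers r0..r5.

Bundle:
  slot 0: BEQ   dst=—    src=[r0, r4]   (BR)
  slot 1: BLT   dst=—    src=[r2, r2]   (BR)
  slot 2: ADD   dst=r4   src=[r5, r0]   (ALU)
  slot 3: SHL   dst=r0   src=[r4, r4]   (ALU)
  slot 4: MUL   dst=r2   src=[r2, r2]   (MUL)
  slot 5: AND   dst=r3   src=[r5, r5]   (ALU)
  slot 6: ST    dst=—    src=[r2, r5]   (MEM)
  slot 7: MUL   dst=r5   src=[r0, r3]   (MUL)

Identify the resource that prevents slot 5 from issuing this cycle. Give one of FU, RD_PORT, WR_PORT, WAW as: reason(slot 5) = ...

  0. BR ⇒ go  {2A/1Mu/1Ld/0B | 2r 3w}
  1. BR ⇒ no(FU)  {2A/1Mu/1Ld/0B | 2r 3w}
  2. ALU→r4 ⇒ go  {1A/1Mu/1Ld/0B | 0r 2w}
  3. ALU→r0 ⇒ no(RD_PORT)  {1A/1Mu/1Ld/0B | 0r 2w}
  4. MUL→r2 ⇒ no(RD_PORT)  {1A/1Mu/1Ld/0B | 0r 2w}
  5. ALU→r3 ⇒ no(RD_PORT)  {1A/1Mu/1Ld/0B | 0r 2w}
  6. MEM ⇒ no(RD_PORT)  {1A/1Mu/1Ld/0B | 0r 2w}
  7. MUL→r5 ⇒ no(RD_PORT)  {1A/1Mu/1Ld/0B | 0r 2w}

reason(slot 5) = RD_PORT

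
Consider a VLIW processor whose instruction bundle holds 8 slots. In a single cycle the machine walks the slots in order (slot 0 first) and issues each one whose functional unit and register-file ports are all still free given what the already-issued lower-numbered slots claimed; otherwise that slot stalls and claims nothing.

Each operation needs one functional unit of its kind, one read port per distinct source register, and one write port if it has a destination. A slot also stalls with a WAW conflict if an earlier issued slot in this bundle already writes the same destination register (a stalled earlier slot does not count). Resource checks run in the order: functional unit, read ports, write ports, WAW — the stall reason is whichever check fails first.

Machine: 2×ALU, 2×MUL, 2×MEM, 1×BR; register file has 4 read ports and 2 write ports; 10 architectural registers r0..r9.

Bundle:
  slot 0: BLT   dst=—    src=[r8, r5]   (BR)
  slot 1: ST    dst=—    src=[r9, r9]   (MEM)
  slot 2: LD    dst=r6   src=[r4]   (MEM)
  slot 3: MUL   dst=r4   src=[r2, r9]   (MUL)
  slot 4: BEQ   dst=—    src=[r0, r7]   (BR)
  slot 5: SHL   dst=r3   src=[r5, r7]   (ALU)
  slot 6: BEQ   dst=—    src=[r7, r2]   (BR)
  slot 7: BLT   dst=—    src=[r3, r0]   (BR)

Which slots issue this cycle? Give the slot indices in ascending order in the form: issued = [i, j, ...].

issued = [0, 1, 2]

slot 0 (BR): ISSUE — free A2,Mu2,Ld2,B0 rp2 wp2
slot 1 (MEM): ISSUE — free A2,Mu2,Ld1,B0 rp1 wp2
slot 2 (MEM): ISSUE — free A2,Mu2,Ld0,B0 rp0 wp1
slot 3 (MUL): stall RD_PORT — free A2,Mu2,Ld0,B0 rp0 wp1
slot 4 (BR): stall FU — free A2,Mu2,Ld0,B0 rp0 wp1
slot 5 (ALU): stall RD_PORT — free A2,Mu2,Ld0,B0 rp0 wp1
slot 6 (BR): stall FU — free A2,Mu2,Ld0,B0 rp0 wp1
slot 7 (BR): stall FU — free A2,Mu2,Ld0,B0 rp0 wp1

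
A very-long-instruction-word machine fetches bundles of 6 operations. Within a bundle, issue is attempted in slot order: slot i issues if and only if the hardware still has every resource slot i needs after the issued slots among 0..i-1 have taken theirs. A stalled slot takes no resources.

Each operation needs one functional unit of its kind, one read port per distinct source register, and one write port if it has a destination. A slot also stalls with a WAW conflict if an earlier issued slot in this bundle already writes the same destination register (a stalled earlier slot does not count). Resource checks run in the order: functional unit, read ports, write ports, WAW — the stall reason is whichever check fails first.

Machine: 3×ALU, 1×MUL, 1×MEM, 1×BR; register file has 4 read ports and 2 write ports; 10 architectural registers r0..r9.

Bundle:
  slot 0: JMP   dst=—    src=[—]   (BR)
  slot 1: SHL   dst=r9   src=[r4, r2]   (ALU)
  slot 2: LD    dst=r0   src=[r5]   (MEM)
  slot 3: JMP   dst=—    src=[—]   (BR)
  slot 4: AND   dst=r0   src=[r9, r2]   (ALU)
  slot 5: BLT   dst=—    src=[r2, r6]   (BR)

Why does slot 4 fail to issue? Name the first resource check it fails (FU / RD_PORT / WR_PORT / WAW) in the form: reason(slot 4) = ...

#0 BR src=- dispatched  <A:3 Mu:1 Ld:1 B:0 rd:4 wr:2>
#1 ALU src=r4,r2 dispatched  <A:2 Mu:1 Ld:1 B:0 rd:2 wr:1>
#2 MEM src=r5 dispatched  <A:2 Mu:1 Ld:0 B:0 rd:1 wr:0>
#3 BR src=- held:FU  <A:2 Mu:1 Ld:0 B:0 rd:1 wr:0>
#4 ALU src=r9,r2 held:RD_PORT  <A:2 Mu:1 Ld:0 B:0 rd:1 wr:0>
#5 BR src=r2,r6 held:FU  <A:2 Mu:1 Ld:0 B:0 rd:1 wr:0>

reason(slot 4) = RD_PORT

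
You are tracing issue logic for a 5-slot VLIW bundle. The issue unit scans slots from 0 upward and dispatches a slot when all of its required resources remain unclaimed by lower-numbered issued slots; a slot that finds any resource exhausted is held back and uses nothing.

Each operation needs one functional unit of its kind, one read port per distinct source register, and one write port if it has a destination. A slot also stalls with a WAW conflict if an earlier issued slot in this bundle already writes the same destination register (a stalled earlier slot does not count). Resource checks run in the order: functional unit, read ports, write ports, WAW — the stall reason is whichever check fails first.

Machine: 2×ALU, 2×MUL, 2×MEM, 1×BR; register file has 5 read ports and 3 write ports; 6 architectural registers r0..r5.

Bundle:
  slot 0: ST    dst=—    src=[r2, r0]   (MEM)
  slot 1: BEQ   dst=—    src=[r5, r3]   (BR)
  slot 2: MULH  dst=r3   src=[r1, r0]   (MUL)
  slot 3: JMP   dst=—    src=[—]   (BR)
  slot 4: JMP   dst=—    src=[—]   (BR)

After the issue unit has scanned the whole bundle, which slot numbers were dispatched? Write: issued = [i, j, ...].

slot 0 (MEM): ISSUE — free A2,Mu2,Ld1,B1 rp3 wp3
slot 1 (BR): ISSUE — free A2,Mu2,Ld1,B0 rp1 wp3
slot 2 (MUL): stall RD_PORT — free A2,Mu2,Ld1,B0 rp1 wp3
slot 3 (BR): stall FU — free A2,Mu2,Ld1,B0 rp1 wp3
slot 4 (BR): stall FU — free A2,Mu2,Ld1,B0 rp1 wp3

issued = [0, 1]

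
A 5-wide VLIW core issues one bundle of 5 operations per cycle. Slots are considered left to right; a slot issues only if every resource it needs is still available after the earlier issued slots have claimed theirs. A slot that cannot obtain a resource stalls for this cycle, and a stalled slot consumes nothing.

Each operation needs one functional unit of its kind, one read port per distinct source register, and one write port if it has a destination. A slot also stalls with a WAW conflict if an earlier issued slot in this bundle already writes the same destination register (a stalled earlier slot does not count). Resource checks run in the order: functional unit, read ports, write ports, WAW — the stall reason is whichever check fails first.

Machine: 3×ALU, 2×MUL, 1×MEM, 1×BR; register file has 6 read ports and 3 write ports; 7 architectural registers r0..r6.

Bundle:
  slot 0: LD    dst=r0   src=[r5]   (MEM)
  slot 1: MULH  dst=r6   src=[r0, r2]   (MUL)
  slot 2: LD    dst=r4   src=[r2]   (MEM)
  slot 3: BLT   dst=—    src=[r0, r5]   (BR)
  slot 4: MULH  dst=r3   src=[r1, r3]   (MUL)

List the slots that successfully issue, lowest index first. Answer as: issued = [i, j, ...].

issued = [0, 1, 3]

  0. MEM→r0 ⇒ go  {3A/2Mu/0Ld/1B | 5r 2w}
  1. MUL→r6 ⇒ go  {3A/1Mu/0Ld/1B | 3r 1w}
  2. MEM→r4 ⇒ no(FU)  {3A/1Mu/0Ld/1B | 3r 1w}
  3. BR ⇒ go  {3A/1Mu/0Ld/0B | 1r 1w}
  4. MUL→r3 ⇒ no(RD_PORT)  {3A/1Mu/0Ld/0B | 1r 1w}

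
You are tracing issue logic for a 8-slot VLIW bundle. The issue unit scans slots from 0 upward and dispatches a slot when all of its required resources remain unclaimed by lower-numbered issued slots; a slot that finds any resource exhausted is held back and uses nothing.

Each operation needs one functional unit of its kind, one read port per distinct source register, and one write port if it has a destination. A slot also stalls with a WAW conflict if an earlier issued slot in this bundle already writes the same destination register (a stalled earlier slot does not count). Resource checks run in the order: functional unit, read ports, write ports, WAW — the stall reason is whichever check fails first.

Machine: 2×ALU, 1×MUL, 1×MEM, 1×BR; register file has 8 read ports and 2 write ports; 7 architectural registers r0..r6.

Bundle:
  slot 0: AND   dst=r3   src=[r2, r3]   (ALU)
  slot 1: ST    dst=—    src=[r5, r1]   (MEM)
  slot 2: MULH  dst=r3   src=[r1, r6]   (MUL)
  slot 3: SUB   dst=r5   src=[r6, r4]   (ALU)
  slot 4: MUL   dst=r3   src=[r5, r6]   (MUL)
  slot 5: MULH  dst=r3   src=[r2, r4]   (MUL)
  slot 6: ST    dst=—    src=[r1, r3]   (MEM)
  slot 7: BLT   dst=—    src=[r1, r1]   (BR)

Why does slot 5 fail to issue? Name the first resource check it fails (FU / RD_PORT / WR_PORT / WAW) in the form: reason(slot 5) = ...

reason(slot 5) = WR_PORT

slot 0 (ALU): ISSUE — free A1,Mu1,Ld1,B1 rp6 wp1
slot 1 (MEM): ISSUE — free A1,Mu1,Ld0,B1 rp4 wp1
slot 2 (MUL): stall WAW — free A1,Mu1,Ld0,B1 rp4 wp1
slot 3 (ALU): ISSUE — free A0,Mu1,Ld0,B1 rp2 wp0
slot 4 (MUL): stall WR_PORT — free A0,Mu1,Ld0,B1 rp2 wp0
slot 5 (MUL): stall WR_PORT — free A0,Mu1,Ld0,B1 rp2 wp0
slot 6 (MEM): stall FU — free A0,Mu1,Ld0,B1 rp2 wp0
slot 7 (BR): ISSUE — free A0,Mu1,Ld0,B0 rp1 wp0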